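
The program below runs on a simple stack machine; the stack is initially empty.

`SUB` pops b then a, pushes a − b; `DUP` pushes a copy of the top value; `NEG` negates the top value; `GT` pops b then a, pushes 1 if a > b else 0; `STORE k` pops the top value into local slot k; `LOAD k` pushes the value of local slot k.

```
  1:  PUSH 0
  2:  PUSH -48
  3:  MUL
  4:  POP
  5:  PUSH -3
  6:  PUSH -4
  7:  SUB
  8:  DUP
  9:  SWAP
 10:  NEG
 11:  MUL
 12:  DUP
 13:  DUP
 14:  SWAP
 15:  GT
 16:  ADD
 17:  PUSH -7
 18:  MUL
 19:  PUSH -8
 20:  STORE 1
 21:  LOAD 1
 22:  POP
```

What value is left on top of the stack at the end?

PUSH 0   -> [0]
PUSH -48 -> [0, -48]
MUL      -> [0]
POP      -> []
PUSH -3  -> [-3]
PUSH -4  -> [-3, -4]
SUB      -> [1]
DUP      -> [1, 1]
SWAP     -> [1, 1]
NEG      -> [1, -1]
MUL      -> [-1]
DUP      -> [-1, -1]
DUP      -> [-1, -1, -1]
SWAP     -> [-1, -1, -1]
GT       -> [-1, 0]
ADD      -> [-1]
PUSH -7  -> [-1, -7]
MUL      -> [7]
PUSH -8  -> [7, -8]
STORE 1  -> [7]
LOAD 1   -> [7, -8]
POP      -> [7]

7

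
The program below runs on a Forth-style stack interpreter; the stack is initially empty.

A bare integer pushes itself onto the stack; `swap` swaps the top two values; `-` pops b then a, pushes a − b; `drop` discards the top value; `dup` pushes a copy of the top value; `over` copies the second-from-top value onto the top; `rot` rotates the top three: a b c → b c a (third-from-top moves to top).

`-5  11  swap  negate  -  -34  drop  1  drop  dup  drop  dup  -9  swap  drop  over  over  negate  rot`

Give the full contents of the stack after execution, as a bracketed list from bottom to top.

-5     : [-5]
11     : [-5, 11]
swap   : [11, -5]
negate : [11, 5]
-      : [6]
-34    : [6, -34]
drop   : [6]
1      : [6, 1]
drop   : [6]
dup    : [6, 6]
drop   : [6]
dup    : [6, 6]
-9     : [6, 6, -9]
swap   : [6, -9, 6]
drop   : [6, -9]
over   : [6, -9, 6]
over   : [6, -9, 6, -9]
negate : [6, -9, 6, 9]
rot    : [6, 6, 9, -9]

[6, 6, 9, -9]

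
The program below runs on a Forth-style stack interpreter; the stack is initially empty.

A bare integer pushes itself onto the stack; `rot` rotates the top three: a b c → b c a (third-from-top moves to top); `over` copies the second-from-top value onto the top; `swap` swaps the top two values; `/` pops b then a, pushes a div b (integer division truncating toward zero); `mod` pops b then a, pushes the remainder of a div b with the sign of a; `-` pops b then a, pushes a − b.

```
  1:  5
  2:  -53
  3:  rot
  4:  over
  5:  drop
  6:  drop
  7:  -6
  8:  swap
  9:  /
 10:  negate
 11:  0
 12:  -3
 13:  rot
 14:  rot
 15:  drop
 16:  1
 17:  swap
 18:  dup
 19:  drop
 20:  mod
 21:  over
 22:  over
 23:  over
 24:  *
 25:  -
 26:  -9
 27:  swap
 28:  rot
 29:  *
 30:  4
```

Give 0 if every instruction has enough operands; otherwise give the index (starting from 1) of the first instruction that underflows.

5   -> [5]
-53 -> [5, -53]
rot  — needs 3 operands, stack has 2 → underflow

3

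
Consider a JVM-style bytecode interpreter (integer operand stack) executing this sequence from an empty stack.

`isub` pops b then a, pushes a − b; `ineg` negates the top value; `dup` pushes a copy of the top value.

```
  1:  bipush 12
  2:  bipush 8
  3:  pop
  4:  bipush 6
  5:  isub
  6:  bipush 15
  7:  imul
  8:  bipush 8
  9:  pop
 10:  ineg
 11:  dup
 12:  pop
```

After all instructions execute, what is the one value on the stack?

bipush 12 -> 12
bipush 8  -> 12 8
pop       -> 12
bipush 6  -> 12 6
isub      -> 6
bipush 15 -> 6 15
imul      -> 90
bipush 8  -> 90 8
pop       -> 90
ineg      -> -90
dup       -> -90 -90
pop       -> -90

-90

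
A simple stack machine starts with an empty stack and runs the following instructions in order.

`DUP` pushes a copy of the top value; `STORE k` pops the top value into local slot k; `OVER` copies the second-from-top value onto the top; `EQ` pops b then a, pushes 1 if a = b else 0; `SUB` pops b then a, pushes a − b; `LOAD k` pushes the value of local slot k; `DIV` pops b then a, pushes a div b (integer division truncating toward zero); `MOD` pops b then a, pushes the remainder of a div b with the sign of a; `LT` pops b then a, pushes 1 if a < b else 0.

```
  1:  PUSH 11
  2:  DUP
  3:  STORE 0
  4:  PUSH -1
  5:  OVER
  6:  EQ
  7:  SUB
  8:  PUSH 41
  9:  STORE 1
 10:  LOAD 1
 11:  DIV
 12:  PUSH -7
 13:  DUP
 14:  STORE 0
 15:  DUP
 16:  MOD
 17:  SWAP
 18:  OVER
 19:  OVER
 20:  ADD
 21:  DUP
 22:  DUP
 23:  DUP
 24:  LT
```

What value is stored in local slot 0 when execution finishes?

PUSH 11 → 11
DUP     → 11 11
STORE 0 → 11
PUSH -1 → 11 -1
OVER    → 11 -1 11
EQ      → 11 0
SUB     → 11
PUSH 41 → 11 41
STORE 1 → 11
LOAD 1  → 11 41
DIV     → 0
PUSH -7 → 0 -7
DUP     → 0 -7 -7
STORE 0 → 0 -7
DUP     → 0 -7 -7
MOD     → 0 0
SWAP    → 0 0
OVER    → 0 0 0
OVER    → 0 0 0 0
ADD     → 0 0 0
DUP     → 0 0 0 0
DUP     → 0 0 0 0 0
DUP     → 0 0 0 0 0 0
LT      → 0 0 0 0 0

-7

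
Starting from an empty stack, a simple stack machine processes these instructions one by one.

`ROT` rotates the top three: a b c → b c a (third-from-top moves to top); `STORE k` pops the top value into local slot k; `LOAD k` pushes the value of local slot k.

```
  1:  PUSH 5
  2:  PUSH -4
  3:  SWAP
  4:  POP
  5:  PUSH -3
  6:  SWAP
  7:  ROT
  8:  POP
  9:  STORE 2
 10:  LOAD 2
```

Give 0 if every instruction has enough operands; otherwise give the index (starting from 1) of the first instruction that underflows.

PUSH 5  -> [5]
PUSH -4 -> [5, -4]
SWAP    -> [-4, 5]
POP     -> [-4]
PUSH -3 -> [-4, -3]
SWAP    -> [-3, -4]
ROT  — needs 3 operands, stack has 2 → underflow

7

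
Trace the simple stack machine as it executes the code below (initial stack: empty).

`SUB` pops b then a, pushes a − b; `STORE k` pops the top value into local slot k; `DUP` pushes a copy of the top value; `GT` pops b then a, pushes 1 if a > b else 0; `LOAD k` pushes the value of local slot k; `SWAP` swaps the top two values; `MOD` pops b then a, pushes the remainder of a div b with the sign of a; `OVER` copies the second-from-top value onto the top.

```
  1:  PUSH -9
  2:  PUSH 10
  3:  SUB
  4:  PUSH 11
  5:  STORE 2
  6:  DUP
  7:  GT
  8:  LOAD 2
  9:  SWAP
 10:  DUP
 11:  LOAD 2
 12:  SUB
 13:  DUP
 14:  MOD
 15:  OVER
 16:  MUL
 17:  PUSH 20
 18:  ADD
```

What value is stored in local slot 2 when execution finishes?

11

PUSH -9  -9
PUSH 10  -9 10
SUB      -19
PUSH 11  -19 11
STORE 2  -19
DUP      -19 -19
GT       0
LOAD 2   0 11
SWAP     11 0
DUP      11 0 0
LOAD 2   11 0 0 11
SUB      11 0 -11
DUP      11 0 -11 -11
MOD      11 0 0
OVER     11 0 0 0
MUL      11 0 0
PUSH 20  11 0 0 20
ADD      11 0 20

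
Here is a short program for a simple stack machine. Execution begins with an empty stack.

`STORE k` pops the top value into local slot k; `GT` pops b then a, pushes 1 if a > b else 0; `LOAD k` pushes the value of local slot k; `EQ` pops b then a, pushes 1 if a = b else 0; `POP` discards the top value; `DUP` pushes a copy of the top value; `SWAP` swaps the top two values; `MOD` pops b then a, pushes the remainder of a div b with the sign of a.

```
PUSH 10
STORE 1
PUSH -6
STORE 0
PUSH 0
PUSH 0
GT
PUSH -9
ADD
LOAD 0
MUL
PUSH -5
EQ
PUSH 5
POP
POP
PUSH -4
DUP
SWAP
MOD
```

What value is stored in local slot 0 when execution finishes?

PUSH 10 → [10]
STORE 1 → []
PUSH -6 → [-6]
STORE 0 → []
PUSH 0  → [0]
PUSH 0  → [0, 0]
GT      → [0]
PUSH -9 → [0, -9]
ADD     → [-9]
LOAD 0  → [-9, -6]
MUL     → [54]
PUSH -5 → [54, -5]
EQ      → [0]
PUSH 5  → [0, 5]
POP     → [0]
POP     → []
PUSH -4 → [-4]
DUP     → [-4, -4]
SWAP    → [-4, -4]
MOD     → [0]

-6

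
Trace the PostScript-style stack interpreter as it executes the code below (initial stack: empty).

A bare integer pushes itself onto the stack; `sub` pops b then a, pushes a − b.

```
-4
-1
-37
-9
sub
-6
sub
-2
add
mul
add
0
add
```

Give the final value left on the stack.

-4  -> -4
-1  -> -4 -1
-37 -> -4 -1 -37
-9  -> -4 -1 -37 -9
sub -> -4 -1 -28
-6  -> -4 -1 -28 -6
sub -> -4 -1 -22
-2  -> -4 -1 -22 -2
add -> -4 -1 -24
mul -> -4 24
add -> 20
0   -> 20 0
add -> 20

20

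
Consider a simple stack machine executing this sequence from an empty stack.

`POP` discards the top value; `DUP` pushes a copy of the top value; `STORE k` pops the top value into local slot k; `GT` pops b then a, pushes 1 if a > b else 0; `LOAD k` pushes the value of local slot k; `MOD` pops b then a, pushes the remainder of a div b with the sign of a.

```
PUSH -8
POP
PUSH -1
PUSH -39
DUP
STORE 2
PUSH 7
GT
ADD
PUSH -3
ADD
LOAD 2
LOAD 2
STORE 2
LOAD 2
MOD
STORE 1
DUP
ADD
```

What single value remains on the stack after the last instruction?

PUSH -8  -> -8
POP      -> (empty)
PUSH -1  -> -1
PUSH -39 -> -1 -39
DUP      -> -1 -39 -39
STORE 2  -> -1 -39
PUSH 7   -> -1 -39 7
GT       -> -1 0
ADD      -> -1
PUSH -3  -> -1 -3
ADD      -> -4
LOAD 2   -> -4 -39
LOAD 2   -> -4 -39 -39
STORE 2  -> -4 -39
LOAD 2   -> -4 -39 -39
MOD      -> -4 0
STORE 1  -> -4
DUP      -> -4 -4
ADD      -> -8

-8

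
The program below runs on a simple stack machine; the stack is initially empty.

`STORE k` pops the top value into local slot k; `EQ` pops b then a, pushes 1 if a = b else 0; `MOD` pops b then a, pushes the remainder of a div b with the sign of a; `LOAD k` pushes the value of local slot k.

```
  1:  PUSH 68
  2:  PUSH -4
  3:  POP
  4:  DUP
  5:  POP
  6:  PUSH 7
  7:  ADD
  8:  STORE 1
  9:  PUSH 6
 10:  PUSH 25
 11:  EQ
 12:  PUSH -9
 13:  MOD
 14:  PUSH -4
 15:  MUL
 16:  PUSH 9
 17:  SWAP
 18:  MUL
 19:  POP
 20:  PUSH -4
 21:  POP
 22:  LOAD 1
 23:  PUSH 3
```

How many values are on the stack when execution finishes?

2

PUSH 68 → [68]
PUSH -4 → [68, -4]
POP     → [68]
DUP     → [68, 68]
POP     → [68]
PUSH 7  → [68, 7]
ADD     → [75]
STORE 1 → []
PUSH 6  → [6]
PUSH 25 → [6, 25]
EQ      → [0]
PUSH -9 → [0, -9]
MOD     → [0]
PUSH -4 → [0, -4]
MUL     → [0]
PUSH 9  → [0, 9]
SWAP    → [9, 0]
MUL     → [0]
POP     → []
PUSH -4 → [-4]
POP     → []
LOAD 1  → [75]
PUSH 3  → [75, 3]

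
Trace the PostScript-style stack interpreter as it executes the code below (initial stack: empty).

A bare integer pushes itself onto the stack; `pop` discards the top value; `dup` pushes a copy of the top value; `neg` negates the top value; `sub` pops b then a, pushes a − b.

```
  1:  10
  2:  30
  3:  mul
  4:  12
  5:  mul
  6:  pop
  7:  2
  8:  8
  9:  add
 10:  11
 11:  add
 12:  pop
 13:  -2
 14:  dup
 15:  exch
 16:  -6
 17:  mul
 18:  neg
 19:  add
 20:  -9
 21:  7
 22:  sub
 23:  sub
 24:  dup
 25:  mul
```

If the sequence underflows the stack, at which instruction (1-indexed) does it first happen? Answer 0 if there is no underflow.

0

10   : 10
30   : 10 30
mul  : 300
12   : 300 12
mul  : 3600
pop  : (empty)
2    : 2
8    : 2 8
add  : 10
11   : 10 11
add  : 21
pop  : (empty)
-2   : -2
dup  : -2 -2
exch : -2 -2
-6   : -2 -2 -6
mul  : -2 12
neg  : -2 -12
add  : -14
-9   : -14 -9
7    : -14 -9 7
sub  : -14 -16
sub  : 2
dup  : 2 2
mul  : 4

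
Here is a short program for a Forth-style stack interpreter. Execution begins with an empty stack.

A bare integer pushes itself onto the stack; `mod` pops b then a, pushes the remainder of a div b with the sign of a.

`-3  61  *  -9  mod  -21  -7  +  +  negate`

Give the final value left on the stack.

31

-3      -3
61      -3 61
*       -183
-9      -183 -9
mod     -3
-21     -3 -21
-7      -3 -21 -7
+       -3 -28
+       -31
negate  31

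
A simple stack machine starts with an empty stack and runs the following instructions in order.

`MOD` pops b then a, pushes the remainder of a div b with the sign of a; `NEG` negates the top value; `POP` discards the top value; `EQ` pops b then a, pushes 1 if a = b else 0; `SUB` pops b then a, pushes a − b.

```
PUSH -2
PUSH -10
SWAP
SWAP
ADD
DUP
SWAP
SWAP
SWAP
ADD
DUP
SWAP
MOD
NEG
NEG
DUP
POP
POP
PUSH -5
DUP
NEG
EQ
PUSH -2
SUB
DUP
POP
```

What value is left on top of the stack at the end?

2

PUSH -2  → [-2]
PUSH -10 → [-2, -10]
SWAP     → [-10, -2]
SWAP     → [-2, -10]
ADD      → [-12]
DUP      → [-12, -12]
SWAP     → [-12, -12]
SWAP     → [-12, -12]
SWAP     → [-12, -12]
ADD      → [-24]
DUP      → [-24, -24]
SWAP     → [-24, -24]
MOD      → [0]
NEG      → [0]
NEG      → [0]
DUP      → [0, 0]
POP      → [0]
POP      → []
PUSH -5  → [-5]
DUP      → [-5, -5]
NEG      → [-5, 5]
EQ       → [0]
PUSH -2  → [0, -2]
SUB      → [2]
DUP      → [2, 2]
POP      → [2]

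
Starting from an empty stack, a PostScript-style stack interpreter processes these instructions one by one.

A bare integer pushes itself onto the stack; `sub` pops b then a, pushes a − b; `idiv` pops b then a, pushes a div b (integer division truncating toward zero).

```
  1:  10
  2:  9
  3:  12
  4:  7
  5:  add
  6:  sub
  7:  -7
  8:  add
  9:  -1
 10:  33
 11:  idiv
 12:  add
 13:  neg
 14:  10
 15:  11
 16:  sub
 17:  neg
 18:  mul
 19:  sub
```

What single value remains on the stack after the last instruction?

10    10
9     10 9
12    10 9 12
7     10 9 12 7
add   10 9 19
sub   10 -10
-7    10 -10 -7
add   10 -17
-1    10 -17 -1
33    10 -17 -1 33
idiv  10 -17 0
add   10 -17
neg   10 17
10    10 17 10
11    10 17 10 11
sub   10 17 -1
neg   10 17 1
mul   10 17
sub   -7

-7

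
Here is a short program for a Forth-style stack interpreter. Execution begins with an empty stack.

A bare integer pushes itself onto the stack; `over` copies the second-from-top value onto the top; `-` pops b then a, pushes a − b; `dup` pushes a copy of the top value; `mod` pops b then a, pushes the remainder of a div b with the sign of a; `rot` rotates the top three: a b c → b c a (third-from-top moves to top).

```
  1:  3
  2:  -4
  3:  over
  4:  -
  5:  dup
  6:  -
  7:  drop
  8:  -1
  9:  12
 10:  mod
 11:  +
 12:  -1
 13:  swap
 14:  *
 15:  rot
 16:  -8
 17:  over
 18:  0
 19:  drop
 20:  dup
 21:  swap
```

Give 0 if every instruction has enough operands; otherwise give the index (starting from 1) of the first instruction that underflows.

3    -> 3
-4   -> 3 -4
over -> 3 -4 3
-    -> 3 -7
dup  -> 3 -7 -7
-    -> 3 0
drop -> 3
-1   -> 3 -1
12   -> 3 -1 12
mod  -> 3 -1
+    -> 2
-1   -> 2 -1
swap -> -1 2
*    -> -2
rot  — needs 3 operands, stack has 1 → underflow

15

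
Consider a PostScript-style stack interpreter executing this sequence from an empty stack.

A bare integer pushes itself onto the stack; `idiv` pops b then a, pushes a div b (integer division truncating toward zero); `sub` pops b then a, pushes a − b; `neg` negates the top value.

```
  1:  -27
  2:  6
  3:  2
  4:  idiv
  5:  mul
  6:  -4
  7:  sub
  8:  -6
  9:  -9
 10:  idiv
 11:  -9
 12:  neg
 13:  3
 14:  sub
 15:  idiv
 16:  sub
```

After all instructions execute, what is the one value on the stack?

-77

-27  : [-27]
6    : [-27, 6]
2    : [-27, 6, 2]
idiv : [-27, 3]
mul  : [-81]
-4   : [-81, -4]
sub  : [-77]
-6   : [-77, -6]
-9   : [-77, -6, -9]
idiv : [-77, 0]
-9   : [-77, 0, -9]
neg  : [-77, 0, 9]
3    : [-77, 0, 9, 3]
sub  : [-77, 0, 6]
idiv : [-77, 0]
sub  : [-77]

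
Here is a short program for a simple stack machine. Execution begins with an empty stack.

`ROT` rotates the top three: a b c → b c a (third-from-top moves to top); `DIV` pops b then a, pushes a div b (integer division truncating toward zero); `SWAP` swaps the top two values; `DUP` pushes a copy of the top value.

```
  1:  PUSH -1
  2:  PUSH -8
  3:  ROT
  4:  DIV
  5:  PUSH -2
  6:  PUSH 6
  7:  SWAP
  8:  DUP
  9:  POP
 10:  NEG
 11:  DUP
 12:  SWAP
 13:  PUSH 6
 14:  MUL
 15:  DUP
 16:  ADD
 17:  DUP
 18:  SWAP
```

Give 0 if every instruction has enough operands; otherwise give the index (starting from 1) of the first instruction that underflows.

3

PUSH -1  [-1]
PUSH -8  [-1, -8]
ROT  — needs 3 operands, stack has 2 → underflow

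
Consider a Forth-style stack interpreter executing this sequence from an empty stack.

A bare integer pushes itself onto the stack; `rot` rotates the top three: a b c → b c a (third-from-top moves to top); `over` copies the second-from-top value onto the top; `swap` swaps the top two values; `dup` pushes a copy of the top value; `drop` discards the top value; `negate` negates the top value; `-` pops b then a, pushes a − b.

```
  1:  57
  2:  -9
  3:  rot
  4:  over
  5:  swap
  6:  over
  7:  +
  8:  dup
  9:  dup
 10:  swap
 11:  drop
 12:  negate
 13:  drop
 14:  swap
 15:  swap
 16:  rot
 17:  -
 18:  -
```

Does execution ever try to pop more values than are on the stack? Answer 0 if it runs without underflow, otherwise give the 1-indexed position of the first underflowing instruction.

3

57  57
-9  57 -9
rot  — needs 3 operands, stack has 2 → underflow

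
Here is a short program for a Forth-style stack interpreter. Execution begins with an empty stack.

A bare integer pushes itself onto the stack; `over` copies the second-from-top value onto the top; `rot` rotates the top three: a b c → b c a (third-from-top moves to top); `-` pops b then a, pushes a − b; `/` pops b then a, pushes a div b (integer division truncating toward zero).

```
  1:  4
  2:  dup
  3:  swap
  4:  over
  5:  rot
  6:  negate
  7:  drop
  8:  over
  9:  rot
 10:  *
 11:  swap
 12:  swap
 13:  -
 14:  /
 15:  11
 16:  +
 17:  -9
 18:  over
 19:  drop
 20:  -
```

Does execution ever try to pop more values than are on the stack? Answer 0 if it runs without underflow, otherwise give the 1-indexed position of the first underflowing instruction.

14

4      -> 4
dup    -> 4 4
swap   -> 4 4
over   -> 4 4 4
rot    -> 4 4 4
negate -> 4 4 -4
drop   -> 4 4
over   -> 4 4 4
rot    -> 4 4 4
*      -> 4 16
swap   -> 16 4
swap   -> 4 16
-      -> -12
/  — needs 2 operands, stack has 1 → underflow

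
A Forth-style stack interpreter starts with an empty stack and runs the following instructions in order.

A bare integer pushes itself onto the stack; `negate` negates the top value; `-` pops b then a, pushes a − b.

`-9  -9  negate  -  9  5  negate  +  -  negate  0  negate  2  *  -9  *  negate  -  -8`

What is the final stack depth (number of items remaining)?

2

-9     → [-9]
-9     → [-9, -9]
negate → [-9, 9]
-      → [-18]
9      → [-18, 9]
5      → [-18, 9, 5]
negate → [-18, 9, -5]
+      → [-18, 4]
-      → [-22]
negate → [22]
0      → [22, 0]
negate → [22, 0]
2      → [22, 0, 2]
*      → [22, 0]
-9     → [22, 0, -9]
*      → [22, 0]
negate → [22, 0]
-      → [22]
-8     → [22, -8]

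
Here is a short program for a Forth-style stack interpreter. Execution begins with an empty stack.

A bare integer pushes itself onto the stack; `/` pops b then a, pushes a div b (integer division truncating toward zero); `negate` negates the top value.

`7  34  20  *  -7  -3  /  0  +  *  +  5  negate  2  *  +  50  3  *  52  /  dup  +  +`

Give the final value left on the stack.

1361

7      -> 7
34     -> 7 34
20     -> 7 34 20
*      -> 7 680
-7     -> 7 680 -7
-3     -> 7 680 -7 -3
/      -> 7 680 2
0      -> 7 680 2 0
+      -> 7 680 2
*      -> 7 1360
+      -> 1367
5      -> 1367 5
negate -> 1367 -5
2      -> 1367 -5 2
*      -> 1367 -10
+      -> 1357
50     -> 1357 50
3      -> 1357 50 3
*      -> 1357 150
52     -> 1357 150 52
/      -> 1357 2
dup    -> 1357 2 2
+      -> 1357 4
+      -> 1361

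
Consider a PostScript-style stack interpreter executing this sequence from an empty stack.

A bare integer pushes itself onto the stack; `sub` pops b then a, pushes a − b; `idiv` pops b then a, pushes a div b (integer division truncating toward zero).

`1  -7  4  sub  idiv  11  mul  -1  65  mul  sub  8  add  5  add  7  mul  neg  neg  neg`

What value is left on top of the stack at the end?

-546

1    : 1
-7   : 1 -7
4    : 1 -7 4
sub  : 1 -11
idiv : 0
11   : 0 11
mul  : 0
-1   : 0 -1
65   : 0 -1 65
mul  : 0 -65
sub  : 65
8    : 65 8
add  : 73
5    : 73 5
add  : 78
7    : 78 7
mul  : 546
neg  : -546
neg  : 546
neg  : -546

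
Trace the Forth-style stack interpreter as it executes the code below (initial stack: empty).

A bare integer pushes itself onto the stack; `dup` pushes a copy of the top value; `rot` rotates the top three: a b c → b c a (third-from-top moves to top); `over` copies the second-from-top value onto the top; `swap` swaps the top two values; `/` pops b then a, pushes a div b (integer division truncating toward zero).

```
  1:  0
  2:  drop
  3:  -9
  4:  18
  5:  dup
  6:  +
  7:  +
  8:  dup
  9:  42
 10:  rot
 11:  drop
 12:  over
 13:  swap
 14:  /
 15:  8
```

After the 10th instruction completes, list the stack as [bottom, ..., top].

[27, 42, 27]

0    -> [0]
drop -> []
-9   -> [-9]
18   -> [-9, 18]
dup  -> [-9, 18, 18]
+    -> [-9, 36]
+    -> [27]
dup  -> [27, 27]
42   -> [27, 27, 42]
rot  -> [27, 42, 27]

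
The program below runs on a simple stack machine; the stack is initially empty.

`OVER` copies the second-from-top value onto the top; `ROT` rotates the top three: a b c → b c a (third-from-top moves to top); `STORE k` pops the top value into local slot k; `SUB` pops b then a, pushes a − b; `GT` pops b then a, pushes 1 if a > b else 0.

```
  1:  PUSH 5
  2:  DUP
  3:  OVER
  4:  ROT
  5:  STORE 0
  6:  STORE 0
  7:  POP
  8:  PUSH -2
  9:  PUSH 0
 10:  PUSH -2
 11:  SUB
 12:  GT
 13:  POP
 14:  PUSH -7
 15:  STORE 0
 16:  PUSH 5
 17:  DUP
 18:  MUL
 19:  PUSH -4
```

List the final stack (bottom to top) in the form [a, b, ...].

[25, -4]

PUSH 5   5
DUP      5 5
OVER     5 5 5
ROT      5 5 5
STORE 0  5 5
STORE 0  5
POP      (empty)
PUSH -2  -2
PUSH 0   -2 0
PUSH -2  -2 0 -2
SUB      -2 2
GT       0
POP      (empty)
PUSH -7  -7
STORE 0  (empty)
PUSH 5   5
DUP      5 5
MUL      25
PUSH -4  25 -4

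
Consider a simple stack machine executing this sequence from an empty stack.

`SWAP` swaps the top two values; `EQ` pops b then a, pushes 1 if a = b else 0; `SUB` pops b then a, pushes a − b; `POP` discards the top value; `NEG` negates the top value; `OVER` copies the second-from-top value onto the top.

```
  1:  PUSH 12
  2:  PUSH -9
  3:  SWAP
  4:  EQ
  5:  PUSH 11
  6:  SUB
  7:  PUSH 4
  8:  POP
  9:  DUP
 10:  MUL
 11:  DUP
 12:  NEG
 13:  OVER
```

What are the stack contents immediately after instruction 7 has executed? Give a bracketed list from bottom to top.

[-11, 4]

PUSH 12  [12]
PUSH -9  [12, -9]
SWAP     [-9, 12]
EQ       [0]
PUSH 11  [0, 11]
SUB      [-11]
PUSH 4   [-11, 4]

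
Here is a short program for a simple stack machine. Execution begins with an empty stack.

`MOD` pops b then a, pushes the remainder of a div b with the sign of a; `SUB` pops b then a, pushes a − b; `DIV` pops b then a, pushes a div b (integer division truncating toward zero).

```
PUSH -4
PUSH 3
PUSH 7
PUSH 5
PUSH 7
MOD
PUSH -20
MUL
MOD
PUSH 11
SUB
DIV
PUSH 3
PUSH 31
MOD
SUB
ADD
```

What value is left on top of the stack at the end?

-7

PUSH -4   [-4]
PUSH 3    [-4, 3]
PUSH 7    [-4, 3, 7]
PUSH 5    [-4, 3, 7, 5]
PUSH 7    [-4, 3, 7, 5, 7]
MOD       [-4, 3, 7, 5]
PUSH -20  [-4, 3, 7, 5, -20]
MUL       [-4, 3, 7, -100]
MOD       [-4, 3, 7]
PUSH 11   [-4, 3, 7, 11]
SUB       [-4, 3, -4]
DIV       [-4, 0]
PUSH 3    [-4, 0, 3]
PUSH 31   [-4, 0, 3, 31]
MOD       [-4, 0, 3]
SUB       [-4, -3]
ADD       [-7]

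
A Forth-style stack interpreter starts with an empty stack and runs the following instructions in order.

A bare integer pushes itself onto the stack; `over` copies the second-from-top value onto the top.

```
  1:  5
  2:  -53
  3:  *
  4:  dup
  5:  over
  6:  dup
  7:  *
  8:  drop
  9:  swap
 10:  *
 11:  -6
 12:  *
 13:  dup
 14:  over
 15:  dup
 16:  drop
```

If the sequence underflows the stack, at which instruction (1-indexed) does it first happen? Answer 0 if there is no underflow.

5     5
-53   5 -53
*     -265
dup   -265 -265
over  -265 -265 -265
dup   -265 -265 -265 -265
*     -265 -265 70225
drop  -265 -265
swap  -265 -265
*     70225
-6    70225 -6
*     -421350
dup   -421350 -421350
over  -421350 -421350 -421350
dup   -421350 -421350 -421350 -421350
drop  -421350 -421350 -421350

0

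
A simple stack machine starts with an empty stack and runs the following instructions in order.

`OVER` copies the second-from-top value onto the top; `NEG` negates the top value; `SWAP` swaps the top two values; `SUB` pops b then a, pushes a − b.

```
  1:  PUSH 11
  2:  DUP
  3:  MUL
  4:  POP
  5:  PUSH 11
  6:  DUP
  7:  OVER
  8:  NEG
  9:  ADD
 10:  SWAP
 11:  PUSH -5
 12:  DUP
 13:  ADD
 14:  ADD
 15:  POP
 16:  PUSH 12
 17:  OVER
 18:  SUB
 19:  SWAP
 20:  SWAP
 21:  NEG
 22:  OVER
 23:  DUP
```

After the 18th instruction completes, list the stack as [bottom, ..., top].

[0, 12]

PUSH 11 : [11]
DUP     : [11, 11]
MUL     : [121]
POP     : []
PUSH 11 : [11]
DUP     : [11, 11]
OVER    : [11, 11, 11]
NEG     : [11, 11, -11]
ADD     : [11, 0]
SWAP    : [0, 11]
PUSH -5 : [0, 11, -5]
DUP     : [0, 11, -5, -5]
ADD     : [0, 11, -10]
ADD     : [0, 1]
POP     : [0]
PUSH 12 : [0, 12]
OVER    : [0, 12, 0]
SUB     : [0, 12]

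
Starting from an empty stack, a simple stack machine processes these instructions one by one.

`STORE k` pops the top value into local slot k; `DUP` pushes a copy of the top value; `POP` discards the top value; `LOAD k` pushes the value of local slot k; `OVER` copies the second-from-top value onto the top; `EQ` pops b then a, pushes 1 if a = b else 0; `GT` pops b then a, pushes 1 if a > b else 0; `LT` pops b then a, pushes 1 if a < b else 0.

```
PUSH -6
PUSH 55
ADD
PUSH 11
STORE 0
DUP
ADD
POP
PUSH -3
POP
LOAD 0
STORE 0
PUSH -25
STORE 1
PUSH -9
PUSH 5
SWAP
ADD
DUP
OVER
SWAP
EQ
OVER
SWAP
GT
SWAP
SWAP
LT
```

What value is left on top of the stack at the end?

PUSH -6   [-6]
PUSH 55   [-6, 55]
ADD       [49]
PUSH 11   [49, 11]
STORE 0   [49]
DUP       [49, 49]
ADD       [98]
POP       []
PUSH -3   [-3]
POP       []
LOAD 0    [11]
STORE 0   []
PUSH -25  [-25]
STORE 1   []
PUSH -9   [-9]
PUSH 5    [-9, 5]
SWAP      [5, -9]
ADD       [-4]
DUP       [-4, -4]
OVER      [-4, -4, -4]
SWAP      [-4, -4, -4]
EQ        [-4, 1]
OVER      [-4, 1, -4]
SWAP      [-4, -4, 1]
GT        [-4, 0]
SWAP      [0, -4]
SWAP      [-4, 0]
LT        [1]

1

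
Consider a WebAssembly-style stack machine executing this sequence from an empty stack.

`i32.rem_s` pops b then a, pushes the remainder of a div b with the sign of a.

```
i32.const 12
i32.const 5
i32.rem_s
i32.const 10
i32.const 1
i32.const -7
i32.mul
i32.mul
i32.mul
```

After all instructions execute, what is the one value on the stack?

i32.const 12 → [12]
i32.const 5  → [12, 5]
i32.rem_s    → [2]
i32.const 10 → [2, 10]
i32.const 1  → [2, 10, 1]
i32.const -7 → [2, 10, 1, -7]
i32.mul      → [2, 10, -7]
i32.mul      → [2, -70]
i32.mul      → [-140]

-140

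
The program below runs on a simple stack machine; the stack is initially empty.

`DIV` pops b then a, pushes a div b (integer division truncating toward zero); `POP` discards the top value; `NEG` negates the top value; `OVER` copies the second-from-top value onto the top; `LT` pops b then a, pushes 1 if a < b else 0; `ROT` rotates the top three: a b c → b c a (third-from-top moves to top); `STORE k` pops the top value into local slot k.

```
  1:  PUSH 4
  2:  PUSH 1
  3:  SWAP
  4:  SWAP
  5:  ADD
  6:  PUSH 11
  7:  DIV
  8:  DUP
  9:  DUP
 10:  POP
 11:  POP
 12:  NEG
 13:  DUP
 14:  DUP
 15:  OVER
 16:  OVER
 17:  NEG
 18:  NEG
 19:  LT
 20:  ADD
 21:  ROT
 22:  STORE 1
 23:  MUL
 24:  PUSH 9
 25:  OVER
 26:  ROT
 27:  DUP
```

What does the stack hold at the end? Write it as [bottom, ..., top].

PUSH 4   [4]
PUSH 1   [4, 1]
SWAP     [1, 4]
SWAP     [4, 1]
ADD      [5]
PUSH 11  [5, 11]
DIV      [0]
DUP      [0, 0]
DUP      [0, 0, 0]
POP      [0, 0]
POP      [0]
NEG      [0]
DUP      [0, 0]
DUP      [0, 0, 0]
OVER     [0, 0, 0, 0]
OVER     [0, 0, 0, 0, 0]
NEG      [0, 0, 0, 0, 0]
NEG      [0, 0, 0, 0, 0]
LT       [0, 0, 0, 0]
ADD      [0, 0, 0]
ROT      [0, 0, 0]
STORE 1  [0, 0]
MUL      [0]
PUSH 9   [0, 9]
OVER     [0, 9, 0]
ROT      [9, 0, 0]
DUP      [9, 0, 0, 0]

[9, 0, 0, 0]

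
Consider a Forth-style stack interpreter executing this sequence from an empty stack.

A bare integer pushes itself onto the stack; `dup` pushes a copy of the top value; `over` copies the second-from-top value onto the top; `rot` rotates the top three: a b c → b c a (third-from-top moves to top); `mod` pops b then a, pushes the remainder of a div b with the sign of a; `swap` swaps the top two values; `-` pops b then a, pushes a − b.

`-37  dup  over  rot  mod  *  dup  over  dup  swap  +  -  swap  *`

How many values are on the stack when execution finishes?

-37  : -37
dup  : -37 -37
over : -37 -37 -37
rot  : -37 -37 -37
mod  : -37 0
*    : 0
dup  : 0 0
over : 0 0 0
dup  : 0 0 0 0
swap : 0 0 0 0
+    : 0 0 0
-    : 0 0
swap : 0 0
*    : 0

1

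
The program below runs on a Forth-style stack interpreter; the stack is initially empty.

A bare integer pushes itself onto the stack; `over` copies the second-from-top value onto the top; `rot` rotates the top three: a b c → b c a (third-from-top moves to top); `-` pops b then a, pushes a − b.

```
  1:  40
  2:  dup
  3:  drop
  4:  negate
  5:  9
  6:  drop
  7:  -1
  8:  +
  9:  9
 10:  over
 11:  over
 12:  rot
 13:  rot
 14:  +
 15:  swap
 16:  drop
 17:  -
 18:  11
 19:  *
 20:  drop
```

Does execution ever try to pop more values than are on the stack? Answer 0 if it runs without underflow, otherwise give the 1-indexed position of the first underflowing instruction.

40     : 40
dup    : 40 40
drop   : 40
negate : -40
9      : -40 9
drop   : -40
-1     : -40 -1
+      : -41
9      : -41 9
over   : -41 9 -41
over   : -41 9 -41 9
rot    : -41 -41 9 9
rot    : -41 9 9 -41
+      : -41 9 -32
swap   : -41 -32 9
drop   : -41 -32
-      : -9
11     : -9 11
*      : -99
drop   : (empty)

0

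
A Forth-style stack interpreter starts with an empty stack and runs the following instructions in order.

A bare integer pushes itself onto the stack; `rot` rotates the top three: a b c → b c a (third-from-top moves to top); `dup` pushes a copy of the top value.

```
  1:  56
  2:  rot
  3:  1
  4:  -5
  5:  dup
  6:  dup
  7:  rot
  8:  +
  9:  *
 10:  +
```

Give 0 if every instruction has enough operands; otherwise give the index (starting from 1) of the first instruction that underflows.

56 : 56
rot  — needs 3 operands, stack has 1 → underflow

2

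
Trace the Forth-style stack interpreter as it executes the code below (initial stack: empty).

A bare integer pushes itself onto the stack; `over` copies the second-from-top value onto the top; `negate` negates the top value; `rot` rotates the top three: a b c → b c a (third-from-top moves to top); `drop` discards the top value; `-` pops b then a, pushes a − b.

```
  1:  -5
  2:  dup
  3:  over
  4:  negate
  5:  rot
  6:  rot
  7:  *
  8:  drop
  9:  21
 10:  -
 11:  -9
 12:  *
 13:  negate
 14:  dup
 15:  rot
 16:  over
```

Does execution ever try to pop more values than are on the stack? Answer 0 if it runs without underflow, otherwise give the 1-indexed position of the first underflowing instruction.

15

-5     -> -5
dup    -> -5 -5
over   -> -5 -5 -5
negate -> -5 -5 5
rot    -> -5 5 -5
rot    -> 5 -5 -5
*      -> 5 25
drop   -> 5
21     -> 5 21
-      -> -16
-9     -> -16 -9
*      -> 144
negate -> -144
dup    -> -144 -144
rot  — needs 3 operands, stack has 2 → underflow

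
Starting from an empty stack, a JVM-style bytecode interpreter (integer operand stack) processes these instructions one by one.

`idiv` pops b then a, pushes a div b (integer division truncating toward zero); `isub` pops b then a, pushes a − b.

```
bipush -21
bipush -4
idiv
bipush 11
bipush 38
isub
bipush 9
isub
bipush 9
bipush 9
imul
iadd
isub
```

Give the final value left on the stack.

-40

bipush -21  [-21]
bipush -4   [-21, -4]
idiv        [5]
bipush 11   [5, 11]
bipush 38   [5, 11, 38]
isub        [5, -27]
bipush 9    [5, -27, 9]
isub        [5, -36]
bipush 9    [5, -36, 9]
bipush 9    [5, -36, 9, 9]
imul        [5, -36, 81]
iadd        [5, 45]
isub        [-40]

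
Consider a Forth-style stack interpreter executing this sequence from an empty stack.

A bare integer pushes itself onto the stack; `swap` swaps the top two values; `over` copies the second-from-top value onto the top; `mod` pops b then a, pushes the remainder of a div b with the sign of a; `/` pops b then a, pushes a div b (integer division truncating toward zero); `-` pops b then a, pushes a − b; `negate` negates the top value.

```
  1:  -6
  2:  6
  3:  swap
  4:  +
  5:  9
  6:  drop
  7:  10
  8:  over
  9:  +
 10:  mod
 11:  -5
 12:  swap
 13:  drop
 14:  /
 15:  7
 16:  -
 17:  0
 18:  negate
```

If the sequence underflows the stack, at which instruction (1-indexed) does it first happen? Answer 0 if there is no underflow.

-6   -> -6
6    -> -6 6
swap -> 6 -6
+    -> 0
9    -> 0 9
drop -> 0
10   -> 0 10
over -> 0 10 0
+    -> 0 10
mod  -> 0
-5   -> 0 -5
swap -> -5 0
drop -> -5
/  — needs 2 operands, stack has 1 → underflow

14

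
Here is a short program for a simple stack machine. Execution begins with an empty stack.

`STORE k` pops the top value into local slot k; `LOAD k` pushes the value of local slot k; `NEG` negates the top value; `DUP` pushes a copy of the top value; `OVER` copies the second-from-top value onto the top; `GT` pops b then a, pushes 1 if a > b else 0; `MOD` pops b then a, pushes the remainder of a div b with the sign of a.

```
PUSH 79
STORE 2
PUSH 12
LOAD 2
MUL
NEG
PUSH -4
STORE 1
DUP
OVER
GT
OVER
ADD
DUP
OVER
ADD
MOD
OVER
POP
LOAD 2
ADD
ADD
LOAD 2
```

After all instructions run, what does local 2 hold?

PUSH 79 : [79]
STORE 2 : []
PUSH 12 : [12]
LOAD 2  : [12, 79]
MUL     : [948]
NEG     : [-948]
PUSH -4 : [-948, -4]
STORE 1 : [-948]
DUP     : [-948, -948]
OVER    : [-948, -948, -948]
GT      : [-948, 0]
OVER    : [-948, 0, -948]
ADD     : [-948, -948]
DUP     : [-948, -948, -948]
OVER    : [-948, -948, -948, -948]
ADD     : [-948, -948, -1896]
MOD     : [-948, -948]
OVER    : [-948, -948, -948]
POP     : [-948, -948]
LOAD 2  : [-948, -948, 79]
ADD     : [-948, -869]
ADD     : [-1817]
LOAD 2  : [-1817, 79]

79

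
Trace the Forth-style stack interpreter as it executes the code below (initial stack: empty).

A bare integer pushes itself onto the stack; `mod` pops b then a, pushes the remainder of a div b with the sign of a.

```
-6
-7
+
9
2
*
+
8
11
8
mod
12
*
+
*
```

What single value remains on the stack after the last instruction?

-6  : [-6]
-7  : [-6, -7]
+   : [-13]
9   : [-13, 9]
2   : [-13, 9, 2]
*   : [-13, 18]
+   : [5]
8   : [5, 8]
11  : [5, 8, 11]
8   : [5, 8, 11, 8]
mod : [5, 8, 3]
12  : [5, 8, 3, 12]
*   : [5, 8, 36]
+   : [5, 44]
*   : [220]

220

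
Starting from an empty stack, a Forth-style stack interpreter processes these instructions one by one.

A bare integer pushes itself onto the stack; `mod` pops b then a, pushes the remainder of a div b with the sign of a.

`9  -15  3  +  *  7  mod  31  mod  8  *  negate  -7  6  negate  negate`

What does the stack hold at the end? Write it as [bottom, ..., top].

[24, -7, 6]

9       [9]
-15     [9, -15]
3       [9, -15, 3]
+       [9, -12]
*       [-108]
7       [-108, 7]
mod     [-3]
31      [-3, 31]
mod     [-3]
8       [-3, 8]
*       [-24]
negate  [24]
-7      [24, -7]
6       [24, -7, 6]
negate  [24, -7, -6]
negate  [24, -7, 6]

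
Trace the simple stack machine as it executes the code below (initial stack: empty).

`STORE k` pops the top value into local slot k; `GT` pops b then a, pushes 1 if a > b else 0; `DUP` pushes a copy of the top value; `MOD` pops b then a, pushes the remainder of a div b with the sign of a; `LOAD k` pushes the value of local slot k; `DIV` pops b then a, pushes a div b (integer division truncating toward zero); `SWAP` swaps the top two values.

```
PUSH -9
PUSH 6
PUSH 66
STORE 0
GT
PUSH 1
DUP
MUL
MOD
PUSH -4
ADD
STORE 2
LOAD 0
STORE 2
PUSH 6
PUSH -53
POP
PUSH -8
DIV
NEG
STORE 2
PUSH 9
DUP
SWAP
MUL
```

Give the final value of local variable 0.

PUSH -9  -> -9
PUSH 6   -> -9 6
PUSH 66  -> -9 6 66
STORE 0  -> -9 6
GT       -> 0
PUSH 1   -> 0 1
DUP      -> 0 1 1
MUL      -> 0 1
MOD      -> 0
PUSH -4  -> 0 -4
ADD      -> -4
STORE 2  -> (empty)
LOAD 0   -> 66
STORE 2  -> (empty)
PUSH 6   -> 6
PUSH -53 -> 6 -53
POP      -> 6
PUSH -8  -> 6 -8
DIV      -> 0
NEG      -> 0
STORE 2  -> (empty)
PUSH 9   -> 9
DUP      -> 9 9
SWAP     -> 9 9
MUL      -> 81

66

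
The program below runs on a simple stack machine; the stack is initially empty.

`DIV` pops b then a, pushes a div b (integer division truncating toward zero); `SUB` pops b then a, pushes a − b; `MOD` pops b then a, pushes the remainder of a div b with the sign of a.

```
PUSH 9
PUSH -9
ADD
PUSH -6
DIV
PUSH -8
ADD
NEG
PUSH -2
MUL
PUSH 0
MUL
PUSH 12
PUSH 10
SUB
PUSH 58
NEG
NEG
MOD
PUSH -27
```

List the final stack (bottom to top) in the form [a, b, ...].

PUSH 9   -> 9
PUSH -9  -> 9 -9
ADD      -> 0
PUSH -6  -> 0 -6
DIV      -> 0
PUSH -8  -> 0 -8
ADD      -> -8
NEG      -> 8
PUSH -2  -> 8 -2
MUL      -> -16
PUSH 0   -> -16 0
MUL      -> 0
PUSH 12  -> 0 12
PUSH 10  -> 0 12 10
SUB      -> 0 2
PUSH 58  -> 0 2 58
NEG      -> 0 2 -58
NEG      -> 0 2 58
MOD      -> 0 2
PUSH -27 -> 0 2 -27

[0, 2, -27]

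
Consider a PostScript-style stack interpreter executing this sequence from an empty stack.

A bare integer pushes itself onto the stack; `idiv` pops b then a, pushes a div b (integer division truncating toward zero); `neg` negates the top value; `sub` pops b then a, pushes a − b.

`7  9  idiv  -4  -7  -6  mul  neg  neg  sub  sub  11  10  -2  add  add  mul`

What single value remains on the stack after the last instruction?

7    → 7
9    → 7 9
idiv → 0
-4   → 0 -4
-7   → 0 -4 -7
-6   → 0 -4 -7 -6
mul  → 0 -4 42
neg  → 0 -4 -42
neg  → 0 -4 42
sub  → 0 -46
sub  → 46
11   → 46 11
10   → 46 11 10
-2   → 46 11 10 -2
add  → 46 11 8
add  → 46 19
mul  → 874

874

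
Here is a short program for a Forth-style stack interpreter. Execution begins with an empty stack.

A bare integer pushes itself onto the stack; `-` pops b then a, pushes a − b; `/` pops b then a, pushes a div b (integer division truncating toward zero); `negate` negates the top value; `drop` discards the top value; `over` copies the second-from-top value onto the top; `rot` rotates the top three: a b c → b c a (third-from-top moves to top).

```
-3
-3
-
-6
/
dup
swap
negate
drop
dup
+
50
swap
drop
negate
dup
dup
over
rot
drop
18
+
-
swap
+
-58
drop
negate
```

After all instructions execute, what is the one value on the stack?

-3     -> [-3]
-3     -> [-3, -3]
-      -> [0]
-6     -> [0, -6]
/      -> [0]
dup    -> [0, 0]
swap   -> [0, 0]
negate -> [0, 0]
drop   -> [0]
dup    -> [0, 0]
+      -> [0]
50     -> [0, 50]
swap   -> [50, 0]
drop   -> [50]
negate -> [-50]
dup    -> [-50, -50]
dup    -> [-50, -50, -50]
over   -> [-50, -50, -50, -50]
rot    -> [-50, -50, -50, -50]
drop   -> [-50, -50, -50]
18     -> [-50, -50, -50, 18]
+      -> [-50, -50, -32]
-      -> [-50, -18]
swap   -> [-18, -50]
+      -> [-68]
-58    -> [-68, -58]
drop   -> [-68]
negate -> [68]

68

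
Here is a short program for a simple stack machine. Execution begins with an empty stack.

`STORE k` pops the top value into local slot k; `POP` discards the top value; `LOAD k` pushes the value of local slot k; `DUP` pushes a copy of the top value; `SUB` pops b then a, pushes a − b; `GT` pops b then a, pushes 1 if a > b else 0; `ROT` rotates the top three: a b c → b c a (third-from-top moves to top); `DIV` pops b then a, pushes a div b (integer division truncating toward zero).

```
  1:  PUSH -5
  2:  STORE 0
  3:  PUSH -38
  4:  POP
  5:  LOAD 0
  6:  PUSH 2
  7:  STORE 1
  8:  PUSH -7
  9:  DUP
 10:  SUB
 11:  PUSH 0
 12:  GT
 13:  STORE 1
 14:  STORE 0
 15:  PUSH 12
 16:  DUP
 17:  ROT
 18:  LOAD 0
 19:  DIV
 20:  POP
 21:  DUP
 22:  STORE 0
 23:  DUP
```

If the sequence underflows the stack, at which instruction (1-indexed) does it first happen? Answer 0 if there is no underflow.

PUSH -5  → -5
STORE 0  → (empty)
PUSH -38 → -38
POP      → (empty)
LOAD 0   → -5
PUSH 2   → -5 2
STORE 1  → -5
PUSH -7  → -5 -7
DUP      → -5 -7 -7
SUB      → -5 0
PUSH 0   → -5 0 0
GT       → -5 0
STORE 1  → -5
STORE 0  → (empty)
PUSH 12  → 12
DUP      → 12 12
ROT  — needs 3 operands, stack has 2 → underflow

17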